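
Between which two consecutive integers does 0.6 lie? 0 and 1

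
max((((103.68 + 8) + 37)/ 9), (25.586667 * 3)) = 76.760001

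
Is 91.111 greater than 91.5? No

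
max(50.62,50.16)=50.62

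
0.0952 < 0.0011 False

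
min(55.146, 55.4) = 55.146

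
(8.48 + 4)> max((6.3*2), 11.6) False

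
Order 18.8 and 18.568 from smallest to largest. 18.568, 18.8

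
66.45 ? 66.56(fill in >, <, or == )<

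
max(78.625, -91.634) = 78.625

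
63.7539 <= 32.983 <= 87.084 False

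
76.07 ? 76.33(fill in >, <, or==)<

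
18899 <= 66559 True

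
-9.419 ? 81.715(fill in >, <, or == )<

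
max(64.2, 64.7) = 64.7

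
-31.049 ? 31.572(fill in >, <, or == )<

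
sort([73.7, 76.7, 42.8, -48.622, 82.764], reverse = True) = [82.764, 76.7, 73.7, 42.8, -48.622]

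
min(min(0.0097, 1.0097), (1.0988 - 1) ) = 0.0097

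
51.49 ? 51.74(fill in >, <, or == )<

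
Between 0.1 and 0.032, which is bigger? 0.1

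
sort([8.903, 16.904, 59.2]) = [8.903, 16.904, 59.2]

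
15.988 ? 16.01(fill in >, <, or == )<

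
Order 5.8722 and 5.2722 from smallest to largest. 5.2722, 5.8722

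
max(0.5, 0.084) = 0.5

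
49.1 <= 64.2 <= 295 True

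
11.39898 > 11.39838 True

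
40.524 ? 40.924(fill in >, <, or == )<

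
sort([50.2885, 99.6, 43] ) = [43, 50.2885, 99.6]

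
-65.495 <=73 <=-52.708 False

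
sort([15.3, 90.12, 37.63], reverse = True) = [90.12, 37.63, 15.3]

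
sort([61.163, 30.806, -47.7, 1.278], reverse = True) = [61.163, 30.806, 1.278, -47.7]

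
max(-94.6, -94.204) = -94.204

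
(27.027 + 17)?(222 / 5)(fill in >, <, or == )<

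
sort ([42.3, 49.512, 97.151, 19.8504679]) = [19.8504679, 42.3, 49.512, 97.151]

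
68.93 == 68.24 False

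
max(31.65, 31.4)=31.65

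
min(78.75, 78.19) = 78.19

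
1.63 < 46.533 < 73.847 True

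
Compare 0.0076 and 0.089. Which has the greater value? 0.089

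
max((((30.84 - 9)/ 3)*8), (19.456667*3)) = 58.370001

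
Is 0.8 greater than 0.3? Yes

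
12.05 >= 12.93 False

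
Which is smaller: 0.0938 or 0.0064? 0.0064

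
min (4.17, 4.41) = 4.17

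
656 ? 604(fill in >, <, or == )>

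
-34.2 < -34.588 False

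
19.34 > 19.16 True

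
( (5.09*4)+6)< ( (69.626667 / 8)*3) False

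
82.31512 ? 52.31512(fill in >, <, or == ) >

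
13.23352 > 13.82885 False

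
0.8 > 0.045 True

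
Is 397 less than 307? No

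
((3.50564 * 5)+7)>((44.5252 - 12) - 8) True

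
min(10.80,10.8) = 10.80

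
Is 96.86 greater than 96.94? No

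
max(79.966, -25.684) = 79.966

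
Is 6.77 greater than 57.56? No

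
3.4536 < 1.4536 False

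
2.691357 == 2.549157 False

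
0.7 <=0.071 False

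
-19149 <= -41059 False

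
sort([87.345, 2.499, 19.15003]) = [2.499, 19.15003, 87.345]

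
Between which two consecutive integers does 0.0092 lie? 0 and 1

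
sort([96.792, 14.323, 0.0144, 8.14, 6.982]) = [0.0144, 6.982, 8.14, 14.323, 96.792]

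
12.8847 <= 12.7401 False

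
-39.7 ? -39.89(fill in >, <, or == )>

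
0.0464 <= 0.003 False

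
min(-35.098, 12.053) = -35.098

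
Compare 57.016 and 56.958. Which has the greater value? 57.016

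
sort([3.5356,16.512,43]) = [3.5356,16.512,43]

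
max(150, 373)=373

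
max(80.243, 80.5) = 80.5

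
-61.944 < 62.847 True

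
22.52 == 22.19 False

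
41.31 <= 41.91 True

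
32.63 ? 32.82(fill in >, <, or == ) <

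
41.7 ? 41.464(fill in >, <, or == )>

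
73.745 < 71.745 False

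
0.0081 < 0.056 True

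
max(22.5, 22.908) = 22.908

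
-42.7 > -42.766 True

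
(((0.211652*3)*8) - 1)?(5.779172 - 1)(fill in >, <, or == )<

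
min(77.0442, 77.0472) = 77.0442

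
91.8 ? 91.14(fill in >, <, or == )>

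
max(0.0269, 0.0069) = 0.0269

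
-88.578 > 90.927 False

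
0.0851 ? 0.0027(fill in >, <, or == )>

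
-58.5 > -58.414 False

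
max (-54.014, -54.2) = -54.014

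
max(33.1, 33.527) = 33.527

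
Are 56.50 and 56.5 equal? Yes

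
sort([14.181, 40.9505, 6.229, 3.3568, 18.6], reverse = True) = [40.9505, 18.6, 14.181, 6.229, 3.3568]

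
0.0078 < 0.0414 True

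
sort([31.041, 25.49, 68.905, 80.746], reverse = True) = [80.746, 68.905, 31.041, 25.49]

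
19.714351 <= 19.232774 False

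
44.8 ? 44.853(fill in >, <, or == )<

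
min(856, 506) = 506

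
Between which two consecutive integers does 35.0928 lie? 35 and 36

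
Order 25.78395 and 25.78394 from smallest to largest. 25.78394, 25.78395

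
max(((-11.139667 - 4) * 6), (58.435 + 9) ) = 67.435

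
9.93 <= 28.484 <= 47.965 True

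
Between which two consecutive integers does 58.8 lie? 58 and 59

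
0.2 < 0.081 False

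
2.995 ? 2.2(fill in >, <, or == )>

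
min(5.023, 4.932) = 4.932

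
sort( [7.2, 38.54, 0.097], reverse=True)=[38.54, 7.2, 0.097]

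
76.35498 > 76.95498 False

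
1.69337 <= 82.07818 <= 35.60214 False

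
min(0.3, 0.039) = 0.039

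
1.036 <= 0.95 False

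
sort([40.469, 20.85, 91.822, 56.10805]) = [20.85, 40.469, 56.10805, 91.822]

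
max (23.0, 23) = 23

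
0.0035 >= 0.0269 False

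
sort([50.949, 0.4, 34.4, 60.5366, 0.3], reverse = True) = [60.5366, 50.949, 34.4, 0.4, 0.3]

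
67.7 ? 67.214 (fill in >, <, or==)>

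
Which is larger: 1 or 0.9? 1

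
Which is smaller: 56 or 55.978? 55.978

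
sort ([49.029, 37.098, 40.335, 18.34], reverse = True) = [49.029, 40.335, 37.098, 18.34]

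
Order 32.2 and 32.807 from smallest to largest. 32.2, 32.807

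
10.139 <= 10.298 True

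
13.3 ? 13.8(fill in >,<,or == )<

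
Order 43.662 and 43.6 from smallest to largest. 43.6, 43.662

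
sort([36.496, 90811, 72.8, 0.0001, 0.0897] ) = [0.0001, 0.0897, 36.496, 72.8, 90811]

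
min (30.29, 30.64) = 30.29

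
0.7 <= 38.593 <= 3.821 False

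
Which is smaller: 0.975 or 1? 0.975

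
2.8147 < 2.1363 False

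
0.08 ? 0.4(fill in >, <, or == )<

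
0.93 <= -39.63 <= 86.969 False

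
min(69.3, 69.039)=69.039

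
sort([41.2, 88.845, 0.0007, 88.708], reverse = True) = [88.845, 88.708, 41.2, 0.0007]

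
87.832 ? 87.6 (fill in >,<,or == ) >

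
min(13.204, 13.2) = 13.2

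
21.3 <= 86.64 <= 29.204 False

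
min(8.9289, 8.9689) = 8.9289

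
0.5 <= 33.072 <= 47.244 True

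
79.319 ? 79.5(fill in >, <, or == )<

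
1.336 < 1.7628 True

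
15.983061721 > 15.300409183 True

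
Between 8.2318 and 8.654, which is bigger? 8.654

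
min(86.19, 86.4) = 86.19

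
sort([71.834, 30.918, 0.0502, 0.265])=[0.0502, 0.265, 30.918, 71.834]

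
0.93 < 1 True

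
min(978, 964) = 964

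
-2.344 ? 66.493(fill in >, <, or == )<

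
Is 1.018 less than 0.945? No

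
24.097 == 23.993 False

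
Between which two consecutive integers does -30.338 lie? -31 and -30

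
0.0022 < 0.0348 True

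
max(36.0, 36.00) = 36.00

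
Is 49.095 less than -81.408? No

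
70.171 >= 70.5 False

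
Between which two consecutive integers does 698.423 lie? 698 and 699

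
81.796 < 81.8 True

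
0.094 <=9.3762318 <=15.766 True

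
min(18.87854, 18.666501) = 18.666501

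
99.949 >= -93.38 True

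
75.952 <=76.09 True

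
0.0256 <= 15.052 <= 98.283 True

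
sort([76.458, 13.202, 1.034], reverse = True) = [76.458, 13.202, 1.034]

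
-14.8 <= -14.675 True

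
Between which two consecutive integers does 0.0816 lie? 0 and 1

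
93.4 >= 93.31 True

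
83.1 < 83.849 True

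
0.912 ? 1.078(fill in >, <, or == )<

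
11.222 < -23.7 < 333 False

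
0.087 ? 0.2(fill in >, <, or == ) <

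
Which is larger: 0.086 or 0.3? 0.3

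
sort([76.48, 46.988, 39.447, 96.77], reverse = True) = [96.77, 76.48, 46.988, 39.447]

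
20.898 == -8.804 False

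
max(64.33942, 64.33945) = 64.33945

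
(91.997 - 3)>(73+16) False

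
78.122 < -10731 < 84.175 False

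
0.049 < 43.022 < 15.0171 False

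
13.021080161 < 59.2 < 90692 True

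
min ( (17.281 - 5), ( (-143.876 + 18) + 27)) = -98.876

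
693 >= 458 True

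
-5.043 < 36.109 True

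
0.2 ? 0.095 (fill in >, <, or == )>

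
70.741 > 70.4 True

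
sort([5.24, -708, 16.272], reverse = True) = [16.272, 5.24, -708]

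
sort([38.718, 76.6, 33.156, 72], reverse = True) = [76.6, 72, 38.718, 33.156]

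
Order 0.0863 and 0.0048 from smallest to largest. 0.0048, 0.0863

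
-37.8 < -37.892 False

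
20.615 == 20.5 False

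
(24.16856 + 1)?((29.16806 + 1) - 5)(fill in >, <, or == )>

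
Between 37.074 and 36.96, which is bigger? 37.074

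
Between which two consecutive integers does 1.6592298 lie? 1 and 2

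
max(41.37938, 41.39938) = 41.39938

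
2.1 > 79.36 False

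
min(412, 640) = 412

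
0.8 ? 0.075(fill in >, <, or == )>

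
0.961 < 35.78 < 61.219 True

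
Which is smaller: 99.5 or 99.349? 99.349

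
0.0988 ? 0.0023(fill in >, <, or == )>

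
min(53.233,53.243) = 53.233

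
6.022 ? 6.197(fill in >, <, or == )<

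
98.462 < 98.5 True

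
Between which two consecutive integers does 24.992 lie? 24 and 25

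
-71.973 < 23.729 True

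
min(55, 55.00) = 55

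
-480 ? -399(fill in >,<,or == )<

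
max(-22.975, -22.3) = -22.3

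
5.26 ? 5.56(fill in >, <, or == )<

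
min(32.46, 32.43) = 32.43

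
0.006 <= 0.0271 True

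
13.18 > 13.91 False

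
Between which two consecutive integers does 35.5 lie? 35 and 36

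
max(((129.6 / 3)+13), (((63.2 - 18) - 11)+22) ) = 56.2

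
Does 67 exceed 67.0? No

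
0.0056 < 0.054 True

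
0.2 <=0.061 False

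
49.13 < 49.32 True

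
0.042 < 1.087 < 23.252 True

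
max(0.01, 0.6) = 0.6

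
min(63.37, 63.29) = 63.29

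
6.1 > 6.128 False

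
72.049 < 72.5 True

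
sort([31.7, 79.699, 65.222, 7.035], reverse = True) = [79.699, 65.222, 31.7, 7.035]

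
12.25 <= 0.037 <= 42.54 False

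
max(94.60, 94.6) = 94.6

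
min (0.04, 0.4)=0.04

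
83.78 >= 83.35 True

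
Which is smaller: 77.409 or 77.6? 77.409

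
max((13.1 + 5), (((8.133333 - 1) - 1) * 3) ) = 18.399999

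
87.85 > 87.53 True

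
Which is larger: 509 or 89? 509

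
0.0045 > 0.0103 False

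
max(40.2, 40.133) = 40.2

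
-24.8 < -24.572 True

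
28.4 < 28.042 False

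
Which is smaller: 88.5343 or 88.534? 88.534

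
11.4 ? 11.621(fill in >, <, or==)<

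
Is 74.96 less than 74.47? No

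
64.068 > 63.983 True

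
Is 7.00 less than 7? No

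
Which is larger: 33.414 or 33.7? 33.7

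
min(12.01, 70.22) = 12.01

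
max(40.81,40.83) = 40.83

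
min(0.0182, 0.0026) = 0.0026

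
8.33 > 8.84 False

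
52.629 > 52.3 True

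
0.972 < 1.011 True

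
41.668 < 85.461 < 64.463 False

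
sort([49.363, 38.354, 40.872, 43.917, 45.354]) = [38.354, 40.872, 43.917, 45.354, 49.363]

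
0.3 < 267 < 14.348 False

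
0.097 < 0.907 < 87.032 True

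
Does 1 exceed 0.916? Yes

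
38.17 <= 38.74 True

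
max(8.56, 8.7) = 8.7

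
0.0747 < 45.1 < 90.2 True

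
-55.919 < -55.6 True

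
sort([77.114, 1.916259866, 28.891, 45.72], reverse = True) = [77.114, 45.72, 28.891, 1.916259866]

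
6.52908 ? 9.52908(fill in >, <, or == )<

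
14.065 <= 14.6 True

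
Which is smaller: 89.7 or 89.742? 89.7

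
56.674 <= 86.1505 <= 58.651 False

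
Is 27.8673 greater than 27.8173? Yes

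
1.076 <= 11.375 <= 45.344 True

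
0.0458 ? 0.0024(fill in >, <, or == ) >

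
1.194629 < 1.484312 True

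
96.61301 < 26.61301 False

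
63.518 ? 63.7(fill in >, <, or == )<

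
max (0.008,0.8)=0.8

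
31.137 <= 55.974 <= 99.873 True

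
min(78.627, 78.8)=78.627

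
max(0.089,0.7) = 0.7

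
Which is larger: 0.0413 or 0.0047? 0.0413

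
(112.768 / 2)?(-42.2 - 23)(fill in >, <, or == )>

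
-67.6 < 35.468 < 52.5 True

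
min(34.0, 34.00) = 34.0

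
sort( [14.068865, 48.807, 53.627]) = [14.068865, 48.807, 53.627]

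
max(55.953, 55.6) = 55.953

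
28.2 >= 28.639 False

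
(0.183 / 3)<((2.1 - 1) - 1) True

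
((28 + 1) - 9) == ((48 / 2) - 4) True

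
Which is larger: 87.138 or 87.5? 87.5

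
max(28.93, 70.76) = 70.76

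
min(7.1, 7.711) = 7.1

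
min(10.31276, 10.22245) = 10.22245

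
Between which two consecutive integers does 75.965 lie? 75 and 76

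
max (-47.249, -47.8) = -47.249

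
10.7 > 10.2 True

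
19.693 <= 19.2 False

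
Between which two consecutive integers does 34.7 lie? 34 and 35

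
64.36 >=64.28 True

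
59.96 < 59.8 False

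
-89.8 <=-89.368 True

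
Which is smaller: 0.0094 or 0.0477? 0.0094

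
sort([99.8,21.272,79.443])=[21.272,79.443,99.8]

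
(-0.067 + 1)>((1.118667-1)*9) False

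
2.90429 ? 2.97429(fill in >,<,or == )<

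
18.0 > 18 False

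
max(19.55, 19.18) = 19.55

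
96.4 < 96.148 False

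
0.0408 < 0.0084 False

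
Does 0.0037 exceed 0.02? No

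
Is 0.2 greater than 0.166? Yes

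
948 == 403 False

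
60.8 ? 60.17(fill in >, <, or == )>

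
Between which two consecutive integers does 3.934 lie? 3 and 4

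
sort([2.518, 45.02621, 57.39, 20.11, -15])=[-15, 2.518, 20.11, 45.02621, 57.39]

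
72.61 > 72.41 True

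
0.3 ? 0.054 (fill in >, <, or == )>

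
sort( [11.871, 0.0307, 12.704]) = [0.0307, 11.871, 12.704]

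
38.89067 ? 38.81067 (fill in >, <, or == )>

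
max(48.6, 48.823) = 48.823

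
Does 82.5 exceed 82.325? Yes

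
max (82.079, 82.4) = 82.4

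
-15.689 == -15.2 False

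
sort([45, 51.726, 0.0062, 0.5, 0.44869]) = [0.0062, 0.44869, 0.5, 45, 51.726]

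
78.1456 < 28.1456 False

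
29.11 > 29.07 True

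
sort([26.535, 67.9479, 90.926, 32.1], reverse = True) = [90.926, 67.9479, 32.1, 26.535]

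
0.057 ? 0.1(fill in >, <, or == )<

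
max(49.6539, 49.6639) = 49.6639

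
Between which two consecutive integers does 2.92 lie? 2 and 3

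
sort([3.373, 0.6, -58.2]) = [-58.2, 0.6, 3.373]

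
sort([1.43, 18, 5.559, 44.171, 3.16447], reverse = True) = [44.171, 18, 5.559, 3.16447, 1.43]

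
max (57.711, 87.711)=87.711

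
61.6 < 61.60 False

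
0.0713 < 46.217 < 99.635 True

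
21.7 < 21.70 False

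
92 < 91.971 False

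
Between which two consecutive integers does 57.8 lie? 57 and 58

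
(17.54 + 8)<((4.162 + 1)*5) True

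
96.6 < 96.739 True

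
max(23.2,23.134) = 23.2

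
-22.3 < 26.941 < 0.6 False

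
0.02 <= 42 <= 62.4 True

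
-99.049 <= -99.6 False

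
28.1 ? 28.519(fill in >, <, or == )<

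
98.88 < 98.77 False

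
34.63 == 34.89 False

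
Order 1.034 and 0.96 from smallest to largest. 0.96, 1.034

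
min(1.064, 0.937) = 0.937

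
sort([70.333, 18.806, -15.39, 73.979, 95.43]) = [-15.39, 18.806, 70.333, 73.979, 95.43]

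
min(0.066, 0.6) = 0.066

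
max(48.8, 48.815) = 48.815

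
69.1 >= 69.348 False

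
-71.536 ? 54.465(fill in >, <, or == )<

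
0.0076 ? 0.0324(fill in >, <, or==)<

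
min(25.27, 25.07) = 25.07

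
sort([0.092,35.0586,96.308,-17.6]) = [-17.6,0.092,35.0586,96.308]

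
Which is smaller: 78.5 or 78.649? 78.5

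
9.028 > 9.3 False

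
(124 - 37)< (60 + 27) False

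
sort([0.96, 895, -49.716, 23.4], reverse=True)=[895, 23.4, 0.96, -49.716]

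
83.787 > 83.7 True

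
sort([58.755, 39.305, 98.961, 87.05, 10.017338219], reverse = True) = [98.961, 87.05, 58.755, 39.305, 10.017338219]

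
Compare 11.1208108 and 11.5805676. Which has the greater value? 11.5805676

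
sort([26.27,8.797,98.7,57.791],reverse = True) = [98.7,57.791,26.27,8.797]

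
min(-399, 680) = -399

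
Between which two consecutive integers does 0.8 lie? 0 and 1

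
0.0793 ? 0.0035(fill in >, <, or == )>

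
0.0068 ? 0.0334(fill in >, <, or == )<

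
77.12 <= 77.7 True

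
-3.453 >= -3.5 True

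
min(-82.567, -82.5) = -82.567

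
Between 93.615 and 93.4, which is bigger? 93.615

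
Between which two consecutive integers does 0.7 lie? 0 and 1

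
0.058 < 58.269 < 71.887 True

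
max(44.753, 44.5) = 44.753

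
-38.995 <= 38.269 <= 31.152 False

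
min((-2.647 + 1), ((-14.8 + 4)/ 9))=-1.647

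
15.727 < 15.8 True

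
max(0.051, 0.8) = 0.8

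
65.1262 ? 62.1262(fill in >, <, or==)>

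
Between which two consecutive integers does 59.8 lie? 59 and 60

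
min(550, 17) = 17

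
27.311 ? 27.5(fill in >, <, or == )<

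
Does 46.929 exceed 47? No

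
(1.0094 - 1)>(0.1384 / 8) False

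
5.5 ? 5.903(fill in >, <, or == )<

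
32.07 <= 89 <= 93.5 True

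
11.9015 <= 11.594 False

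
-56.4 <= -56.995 False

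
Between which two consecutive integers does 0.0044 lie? 0 and 1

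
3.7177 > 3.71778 False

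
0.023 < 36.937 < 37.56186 True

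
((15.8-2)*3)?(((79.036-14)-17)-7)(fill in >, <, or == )>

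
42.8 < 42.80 False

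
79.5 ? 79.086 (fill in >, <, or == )>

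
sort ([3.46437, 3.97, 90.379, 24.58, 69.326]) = [3.46437, 3.97, 24.58, 69.326, 90.379]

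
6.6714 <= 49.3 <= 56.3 True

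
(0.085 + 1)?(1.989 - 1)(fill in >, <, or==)>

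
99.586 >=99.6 False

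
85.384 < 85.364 False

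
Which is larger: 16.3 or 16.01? 16.3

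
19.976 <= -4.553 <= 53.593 False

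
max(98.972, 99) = 99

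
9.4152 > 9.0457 True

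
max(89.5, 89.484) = 89.5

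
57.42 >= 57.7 False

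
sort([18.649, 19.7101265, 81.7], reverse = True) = [81.7, 19.7101265, 18.649]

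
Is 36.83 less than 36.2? No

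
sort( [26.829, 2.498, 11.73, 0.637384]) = [0.637384, 2.498, 11.73, 26.829]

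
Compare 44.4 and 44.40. They are equal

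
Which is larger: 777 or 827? 827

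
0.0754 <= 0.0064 False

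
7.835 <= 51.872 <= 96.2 True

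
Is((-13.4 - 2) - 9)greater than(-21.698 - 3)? Yes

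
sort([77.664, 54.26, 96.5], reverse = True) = [96.5, 77.664, 54.26]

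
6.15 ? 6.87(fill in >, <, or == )<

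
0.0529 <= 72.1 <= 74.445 True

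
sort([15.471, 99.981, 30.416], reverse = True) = [99.981, 30.416, 15.471]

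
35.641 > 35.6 True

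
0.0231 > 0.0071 True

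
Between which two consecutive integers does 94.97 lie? 94 and 95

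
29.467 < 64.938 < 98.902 True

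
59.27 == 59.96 False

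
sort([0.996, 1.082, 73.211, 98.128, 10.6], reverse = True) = [98.128, 73.211, 10.6, 1.082, 0.996]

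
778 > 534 True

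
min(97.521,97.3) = 97.3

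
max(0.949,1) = 1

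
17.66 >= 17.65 True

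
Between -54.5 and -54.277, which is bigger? -54.277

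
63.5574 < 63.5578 True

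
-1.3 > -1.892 True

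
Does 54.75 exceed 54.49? Yes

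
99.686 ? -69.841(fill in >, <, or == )>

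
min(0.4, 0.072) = 0.072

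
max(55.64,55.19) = 55.64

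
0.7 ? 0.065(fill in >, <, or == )>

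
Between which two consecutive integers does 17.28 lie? 17 and 18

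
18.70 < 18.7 False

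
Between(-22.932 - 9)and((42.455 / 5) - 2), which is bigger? ((42.455 / 5) - 2)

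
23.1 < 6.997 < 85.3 False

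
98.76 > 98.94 False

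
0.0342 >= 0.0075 True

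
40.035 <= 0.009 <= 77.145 False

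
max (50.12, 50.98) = 50.98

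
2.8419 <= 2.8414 False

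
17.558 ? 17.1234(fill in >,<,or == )>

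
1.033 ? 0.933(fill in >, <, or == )>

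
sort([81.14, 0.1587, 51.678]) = [0.1587, 51.678, 81.14]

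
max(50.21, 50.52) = 50.52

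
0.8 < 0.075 False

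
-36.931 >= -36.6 False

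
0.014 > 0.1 False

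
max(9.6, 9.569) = 9.6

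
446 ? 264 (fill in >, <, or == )>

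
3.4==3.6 False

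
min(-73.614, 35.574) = -73.614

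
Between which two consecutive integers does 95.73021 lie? 95 and 96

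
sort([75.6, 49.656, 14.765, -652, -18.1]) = [-652, -18.1, 14.765, 49.656, 75.6]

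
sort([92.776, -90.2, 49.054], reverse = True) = [92.776, 49.054, -90.2]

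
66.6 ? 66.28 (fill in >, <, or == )>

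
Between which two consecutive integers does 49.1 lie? 49 and 50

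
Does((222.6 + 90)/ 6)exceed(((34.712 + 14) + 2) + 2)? No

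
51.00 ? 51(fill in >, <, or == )==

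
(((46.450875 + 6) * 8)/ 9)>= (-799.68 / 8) True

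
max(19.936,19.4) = 19.936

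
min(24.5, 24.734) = 24.5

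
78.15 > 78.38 False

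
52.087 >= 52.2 False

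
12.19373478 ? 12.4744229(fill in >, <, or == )<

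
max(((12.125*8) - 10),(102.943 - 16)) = 87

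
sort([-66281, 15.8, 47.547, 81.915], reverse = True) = [81.915, 47.547, 15.8, -66281]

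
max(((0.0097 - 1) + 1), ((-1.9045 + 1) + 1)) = 0.0955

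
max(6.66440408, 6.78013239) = 6.78013239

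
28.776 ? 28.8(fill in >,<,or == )<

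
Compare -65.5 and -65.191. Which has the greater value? -65.191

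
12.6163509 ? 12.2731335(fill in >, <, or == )>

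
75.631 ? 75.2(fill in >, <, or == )>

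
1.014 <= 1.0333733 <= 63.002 True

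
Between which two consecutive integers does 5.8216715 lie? 5 and 6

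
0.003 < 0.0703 True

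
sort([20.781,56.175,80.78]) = [20.781,56.175,80.78]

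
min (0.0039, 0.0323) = 0.0039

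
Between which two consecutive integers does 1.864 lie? 1 and 2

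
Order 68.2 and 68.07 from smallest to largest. 68.07,68.2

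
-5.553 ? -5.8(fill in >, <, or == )>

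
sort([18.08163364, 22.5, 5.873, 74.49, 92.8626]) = [5.873, 18.08163364, 22.5, 74.49, 92.8626]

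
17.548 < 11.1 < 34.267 False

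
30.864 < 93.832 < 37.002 False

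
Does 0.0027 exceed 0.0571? No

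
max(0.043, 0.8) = 0.8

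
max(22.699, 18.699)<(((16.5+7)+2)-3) False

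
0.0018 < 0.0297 True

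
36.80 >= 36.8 True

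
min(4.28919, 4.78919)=4.28919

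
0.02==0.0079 False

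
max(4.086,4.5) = 4.5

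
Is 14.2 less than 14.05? No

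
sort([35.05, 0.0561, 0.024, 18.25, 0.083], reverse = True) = [35.05, 18.25, 0.083, 0.0561, 0.024]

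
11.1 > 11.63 False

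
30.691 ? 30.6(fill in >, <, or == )>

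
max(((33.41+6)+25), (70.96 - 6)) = 64.96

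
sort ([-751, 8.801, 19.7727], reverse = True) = [19.7727, 8.801, -751]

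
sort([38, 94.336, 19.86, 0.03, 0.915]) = [0.03, 0.915, 19.86, 38, 94.336]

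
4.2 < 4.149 False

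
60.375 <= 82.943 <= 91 True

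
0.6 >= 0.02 True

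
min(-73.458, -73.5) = -73.5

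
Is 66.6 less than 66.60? No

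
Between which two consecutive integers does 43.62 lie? 43 and 44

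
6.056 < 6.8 True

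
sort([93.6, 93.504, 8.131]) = [8.131, 93.504, 93.6]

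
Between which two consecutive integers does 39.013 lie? 39 and 40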